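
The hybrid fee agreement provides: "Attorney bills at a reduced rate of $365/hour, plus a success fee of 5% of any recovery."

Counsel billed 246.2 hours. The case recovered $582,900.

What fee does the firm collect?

Hourly: 246.2 × $365 = $89,863.00
Success fee: 5% of $582,900 = $29,145.00
Total: $89,863.00 + $29,145.00 = $119,008.00

$119,008.00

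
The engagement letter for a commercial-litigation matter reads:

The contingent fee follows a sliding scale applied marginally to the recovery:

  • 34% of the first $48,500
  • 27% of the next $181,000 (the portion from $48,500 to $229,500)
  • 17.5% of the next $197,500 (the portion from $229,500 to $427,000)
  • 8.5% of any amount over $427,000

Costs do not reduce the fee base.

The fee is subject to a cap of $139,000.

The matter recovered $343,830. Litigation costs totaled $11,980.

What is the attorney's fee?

$85,367.75

Fee base is the gross recovery, $343,830; costs are reimbursed separately.
First $48,500 at 34% = $16,490.00
Next $181,000 at 27% = $48,870.00
Remaining $114,330 at 17.5% = $20,007.75
Fee: $16,490.00 + $48,870.00 + $20,007.75 = $85,367.75
$85,367.75 is under the $139,000 cap.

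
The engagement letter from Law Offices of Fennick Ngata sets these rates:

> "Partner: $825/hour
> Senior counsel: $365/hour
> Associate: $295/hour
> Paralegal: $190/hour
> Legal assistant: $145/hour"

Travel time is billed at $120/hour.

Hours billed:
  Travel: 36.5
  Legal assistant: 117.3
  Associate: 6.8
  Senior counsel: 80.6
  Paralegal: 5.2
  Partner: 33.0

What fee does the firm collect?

Partner: 33.0 × $825 = $27,225.00
Senior counsel: 80.6 × $365 = $29,419.00
Associate: 6.8 × $295 = $2,006.00
Paralegal: 5.2 × $190 = $988.00
Legal assistant: 117.3 × $145 = $17,008.50
Subtotal: $27,225.00 + $29,419.00 + $2,006.00 + $988.00 + $17,008.50 = $76,646.50
Travel: 36.5 × $120 = $4,380.00
Total: $76,646.50 + $4,380.00 = $81,026.50

$81,026.50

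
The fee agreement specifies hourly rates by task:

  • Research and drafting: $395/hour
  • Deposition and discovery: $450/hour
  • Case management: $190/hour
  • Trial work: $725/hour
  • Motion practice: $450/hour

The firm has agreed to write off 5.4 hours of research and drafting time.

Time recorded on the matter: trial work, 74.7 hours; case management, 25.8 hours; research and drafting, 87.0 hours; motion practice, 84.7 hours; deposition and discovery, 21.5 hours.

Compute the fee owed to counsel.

Research and drafting: 87.0 × $395 = $34,365.00
Deposition and discovery: 21.5 × $450 = $9,675.00
Case management: 25.8 × $190 = $4,902.00
Trial work: 74.7 × $725 = $54,157.50
Motion practice: 84.7 × $450 = $38,115.00
Subtotal: $141,214.50
Write-off: 5.4 × $395 = $2,133.00
Total: $141,214.50 − $2,133.00 = $139,081.50

$139,081.50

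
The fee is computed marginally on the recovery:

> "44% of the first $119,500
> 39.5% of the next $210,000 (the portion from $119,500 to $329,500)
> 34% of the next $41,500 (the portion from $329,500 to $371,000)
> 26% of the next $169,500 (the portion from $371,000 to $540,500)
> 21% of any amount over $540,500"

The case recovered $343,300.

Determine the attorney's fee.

$140,222.00

First $119,500 at 44% = $52,580.00
Next $210,000 at 39.5% = $82,950.00
Remaining $13,800 at 34% = $4,692.00
Fee: $52,580.00 + $82,950.00 + $4,692.00 = $140,222.00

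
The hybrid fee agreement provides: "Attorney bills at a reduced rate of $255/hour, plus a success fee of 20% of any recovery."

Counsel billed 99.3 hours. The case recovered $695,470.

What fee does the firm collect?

$164,415.50

Hourly: 99.3 × $255 = $25,321.50
Success fee: 20% of $695,470 = $139,094.00
Total: $25,321.50 + $139,094.00 = $164,415.50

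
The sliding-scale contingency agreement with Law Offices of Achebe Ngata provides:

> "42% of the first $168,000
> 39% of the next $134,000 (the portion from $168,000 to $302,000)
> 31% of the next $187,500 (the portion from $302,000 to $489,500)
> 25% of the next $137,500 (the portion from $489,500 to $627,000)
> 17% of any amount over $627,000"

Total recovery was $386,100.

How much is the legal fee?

$148,891.00

First $168,000 at 42% = $70,560.00
Next $134,000 at 39% = $52,260.00
Remaining $84,100 at 31% = $26,071.00
Fee: $70,560.00 + $52,260.00 + $26,071.00 = $148,891.00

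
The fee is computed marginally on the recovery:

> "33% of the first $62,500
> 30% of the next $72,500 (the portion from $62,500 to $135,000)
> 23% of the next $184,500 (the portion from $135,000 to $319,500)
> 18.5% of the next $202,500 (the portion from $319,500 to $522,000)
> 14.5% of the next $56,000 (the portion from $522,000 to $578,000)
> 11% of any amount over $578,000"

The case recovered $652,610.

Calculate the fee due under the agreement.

First $62,500 at 33% = $20,625.00
Next $72,500 at 30% = $21,750.00
Next $184,500 at 23% = $42,435.00
Next $202,500 at 18.5% = $37,462.50
Next $56,000 at 14.5% = $8,120.00
Remaining $74,610 at 11% = $8,207.10
Fee: $20,625.00 + $21,750.00 + $42,435.00 + $37,462.50 + $8,120.00 + $8,207.10 = $138,599.60

$138,599.60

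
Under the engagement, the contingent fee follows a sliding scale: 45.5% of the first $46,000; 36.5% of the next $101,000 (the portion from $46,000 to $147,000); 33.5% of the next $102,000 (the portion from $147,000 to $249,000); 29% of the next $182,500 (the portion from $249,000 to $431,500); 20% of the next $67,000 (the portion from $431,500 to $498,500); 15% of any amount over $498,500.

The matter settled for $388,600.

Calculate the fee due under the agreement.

$132,449.00

First $46,000 at 45.5% = $20,930.00
Next $101,000 at 36.5% = $36,865.00
Next $102,000 at 33.5% = $34,170.00
Remaining $139,600 at 29% = $40,484.00
Fee: $20,930.00 + $36,865.00 + $34,170.00 + $40,484.00 = $132,449.00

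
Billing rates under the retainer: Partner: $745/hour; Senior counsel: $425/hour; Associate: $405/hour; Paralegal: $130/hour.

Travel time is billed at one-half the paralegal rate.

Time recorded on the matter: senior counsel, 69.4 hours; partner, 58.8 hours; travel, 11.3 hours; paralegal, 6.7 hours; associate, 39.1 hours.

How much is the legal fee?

Partner: 58.8 × $745 = $43,806.00
Senior counsel: 69.4 × $425 = $29,495.00
Associate: 39.1 × $405 = $15,835.50
Paralegal: 6.7 × $130 = $871.00
Subtotal: $43,806.00 + $29,495.00 + $15,835.50 + $871.00 = $90,007.50
Travel: 11.3 × ($130 ÷ 2) = 11.3 × $65.00 = $734.50
Total: $90,007.50 + $734.50 = $90,742.00

$90,742.00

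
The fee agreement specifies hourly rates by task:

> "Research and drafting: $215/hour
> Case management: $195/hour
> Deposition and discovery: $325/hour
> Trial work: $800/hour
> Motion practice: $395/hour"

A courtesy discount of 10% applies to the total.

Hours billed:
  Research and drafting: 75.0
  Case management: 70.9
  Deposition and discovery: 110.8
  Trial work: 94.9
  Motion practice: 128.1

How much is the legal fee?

Research and drafting: 75.0 × $215 = $16,125.00
Case management: 70.9 × $195 = $13,825.50
Deposition and discovery: 110.8 × $325 = $36,010.00
Trial work: 94.9 × $800 = $75,920.00
Motion practice: 128.1 × $395 = $50,599.50
Subtotal: $192,480.00
Less 10% discount: −$19,248.00
Total: $192,480.00 − $19,248.00 = $173,232.00

$173,232.00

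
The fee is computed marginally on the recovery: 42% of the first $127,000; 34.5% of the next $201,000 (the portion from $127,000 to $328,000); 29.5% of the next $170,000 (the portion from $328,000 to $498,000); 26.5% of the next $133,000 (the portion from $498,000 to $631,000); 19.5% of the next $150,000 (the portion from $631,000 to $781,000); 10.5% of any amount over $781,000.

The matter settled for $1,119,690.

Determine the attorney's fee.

First $127,000 at 42% = $53,340.00
Next $201,000 at 34.5% = $69,345.00
Next $170,000 at 29.5% = $50,150.00
Next $133,000 at 26.5% = $35,245.00
Next $150,000 at 19.5% = $29,250.00
Remaining $338,690 at 10.5% = $35,562.45
Fee: $53,340.00 + $69,345.00 + $50,150.00 + $35,245.00 + $29,250.00 + $35,562.45 = $272,892.45

$272,892.45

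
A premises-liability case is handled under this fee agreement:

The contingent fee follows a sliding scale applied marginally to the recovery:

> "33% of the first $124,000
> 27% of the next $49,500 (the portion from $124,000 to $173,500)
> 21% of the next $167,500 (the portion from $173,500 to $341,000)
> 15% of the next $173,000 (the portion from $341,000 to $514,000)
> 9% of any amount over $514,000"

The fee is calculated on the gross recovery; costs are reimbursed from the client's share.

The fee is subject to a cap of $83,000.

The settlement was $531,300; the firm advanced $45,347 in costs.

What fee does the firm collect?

$83,000.00

Fee base is the gross recovery, $531,300; costs are reimbursed separately.
First $124,000 at 33% = $40,920.00
Next $49,500 at 27% = $13,365.00
Next $167,500 at 21% = $35,175.00
Next $173,000 at 15% = $25,950.00
Remaining $17,300 at 9% = $1,557.00
Fee: $40,920.00 + $13,365.00 + $35,175.00 + $25,950.00 + $1,557.00 = $116,967.00
$116,967.00 exceeds the $83,000 cap, so the fee is capped at $83,000.00.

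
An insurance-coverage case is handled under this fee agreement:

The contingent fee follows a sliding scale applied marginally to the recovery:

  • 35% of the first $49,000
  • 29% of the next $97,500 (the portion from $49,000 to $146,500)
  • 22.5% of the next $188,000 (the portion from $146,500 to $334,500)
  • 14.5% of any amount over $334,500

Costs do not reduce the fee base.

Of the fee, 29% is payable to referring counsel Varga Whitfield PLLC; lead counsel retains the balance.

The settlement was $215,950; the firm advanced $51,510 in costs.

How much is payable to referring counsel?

Fee base is the gross recovery, $215,950; costs are reimbursed separately.
First $49,000 at 35% = $17,150.00
Next $97,500 at 29% = $28,275.00
Remaining $69,450 at 22.5% = $15,626.25
Fee: $17,150.00 + $28,275.00 + $15,626.25 = $61,051.25
Referral share: 29% of $61,051.25 = $17,704.86; lead counsel retains $61,051.25 − $17,704.86 = $43,346.39.

$17,704.86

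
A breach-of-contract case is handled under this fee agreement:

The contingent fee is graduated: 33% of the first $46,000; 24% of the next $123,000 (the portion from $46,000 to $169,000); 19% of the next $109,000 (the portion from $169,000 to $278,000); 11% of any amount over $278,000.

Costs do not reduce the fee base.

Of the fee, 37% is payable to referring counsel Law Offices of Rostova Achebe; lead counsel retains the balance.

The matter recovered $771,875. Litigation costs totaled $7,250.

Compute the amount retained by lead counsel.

Fee base is the gross recovery, $771,875; costs are reimbursed separately.
First $46,000 at 33% = $15,180.00
Next $123,000 at 24% = $29,520.00
Next $109,000 at 19% = $20,710.00
Remaining $493,875 at 11% = $54,326.25
Fee: $15,180.00 + $29,520.00 + $20,710.00 + $54,326.25 = $119,736.25
Referral share: 37% of $119,736.25 = $44,302.41; lead counsel retains $119,736.25 − $44,302.41 = $75,433.84.

$75,433.84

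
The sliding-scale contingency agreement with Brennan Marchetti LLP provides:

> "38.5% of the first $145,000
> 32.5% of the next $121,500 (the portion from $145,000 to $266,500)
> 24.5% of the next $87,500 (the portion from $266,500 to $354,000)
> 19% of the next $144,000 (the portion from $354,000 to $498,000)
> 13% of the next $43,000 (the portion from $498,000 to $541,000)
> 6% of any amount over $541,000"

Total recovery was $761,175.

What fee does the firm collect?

$162,910.50

First $145,000 at 38.5% = $55,825.00
Next $121,500 at 32.5% = $39,487.50
Next $87,500 at 24.5% = $21,437.50
Next $144,000 at 19% = $27,360.00
Next $43,000 at 13% = $5,590.00
Remaining $220,175 at 6% = $13,210.50
Fee: $55,825.00 + $39,487.50 + $21,437.50 + $27,360.00 + $5,590.00 + $13,210.50 = $162,910.50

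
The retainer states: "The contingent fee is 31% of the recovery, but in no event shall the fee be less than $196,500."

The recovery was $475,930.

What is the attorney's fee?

31% of $475,930 = $147,538.30
That is below the $196,500 minimum, so the minimum applies.

$196,500.00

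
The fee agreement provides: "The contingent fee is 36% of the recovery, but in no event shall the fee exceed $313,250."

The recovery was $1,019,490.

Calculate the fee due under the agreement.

$313,250.00

36% of $1,019,490 = $367,016.40
That exceeds the $313,250 cap, so the fee is capped at $313,250.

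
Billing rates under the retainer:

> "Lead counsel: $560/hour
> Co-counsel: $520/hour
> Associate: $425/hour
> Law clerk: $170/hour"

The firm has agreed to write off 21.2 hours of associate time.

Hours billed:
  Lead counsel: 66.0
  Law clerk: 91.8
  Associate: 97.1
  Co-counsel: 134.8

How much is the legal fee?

Lead counsel: 66.0 × $560 = $36,960.00
Co-counsel: 134.8 × $520 = $70,096.00
Associate: 97.1 × $425 = $41,267.50
Law clerk: 91.8 × $170 = $15,606.00
Subtotal: $163,929.50
Write-off: 21.2 × $425 = $9,010.00
Total: $163,929.50 − $9,010.00 = $154,919.50

$154,919.50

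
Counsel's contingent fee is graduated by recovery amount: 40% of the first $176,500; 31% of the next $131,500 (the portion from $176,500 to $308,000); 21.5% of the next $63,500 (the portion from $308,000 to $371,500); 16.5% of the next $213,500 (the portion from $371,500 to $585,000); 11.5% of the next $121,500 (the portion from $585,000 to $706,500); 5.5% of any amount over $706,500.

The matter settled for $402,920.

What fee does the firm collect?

First $176,500 at 40% = $70,600.00
Next $131,500 at 31% = $40,765.00
Next $63,500 at 21.5% = $13,652.50
Remaining $31,420 at 16.5% = $5,184.30
Fee: $70,600.00 + $40,765.00 + $13,652.50 + $5,184.30 = $130,201.80

$130,201.80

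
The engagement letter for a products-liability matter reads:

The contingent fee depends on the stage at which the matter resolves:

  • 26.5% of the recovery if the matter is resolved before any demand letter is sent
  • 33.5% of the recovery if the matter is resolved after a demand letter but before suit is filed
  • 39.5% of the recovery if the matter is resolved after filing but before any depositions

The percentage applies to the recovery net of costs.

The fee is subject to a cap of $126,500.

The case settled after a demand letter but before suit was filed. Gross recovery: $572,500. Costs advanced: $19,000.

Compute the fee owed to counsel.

Fee base (net of costs): $572,500 − $19,000 = $553,500
The matter settled after a demand letter but before suit was filed, so the 33.5% rate applies.
$553,500 × 33.5% = $185,422.50
$185,422.50 exceeds the $126,500 cap, so the fee is capped at $126,500.00.

$126,500.00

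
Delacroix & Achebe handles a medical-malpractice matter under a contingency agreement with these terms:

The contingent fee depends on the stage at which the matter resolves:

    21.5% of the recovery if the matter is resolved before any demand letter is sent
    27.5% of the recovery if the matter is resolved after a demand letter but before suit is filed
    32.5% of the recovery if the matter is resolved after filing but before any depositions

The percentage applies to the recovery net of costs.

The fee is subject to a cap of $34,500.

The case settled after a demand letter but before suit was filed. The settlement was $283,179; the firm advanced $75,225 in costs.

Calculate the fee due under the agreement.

$34,500.00

Fee base (net of costs): $283,179 − $75,225 = $207,954
The matter settled after a demand letter but before suit was filed, so the 27.5% rate applies.
$207,954 × 27.5% = $57,187.35
$57,187.35 exceeds the $34,500 cap, so the fee is capped at $34,500.00.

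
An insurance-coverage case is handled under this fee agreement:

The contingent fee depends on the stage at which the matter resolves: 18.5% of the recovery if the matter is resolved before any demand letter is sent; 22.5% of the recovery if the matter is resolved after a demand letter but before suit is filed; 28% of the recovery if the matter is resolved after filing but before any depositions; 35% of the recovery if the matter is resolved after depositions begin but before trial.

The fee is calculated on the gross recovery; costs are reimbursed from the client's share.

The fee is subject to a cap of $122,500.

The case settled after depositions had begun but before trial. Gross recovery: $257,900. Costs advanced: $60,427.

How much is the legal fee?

Fee base is the gross recovery, $257,900; costs are reimbursed separately.
The matter settled after depositions had begun but before trial, so the 35% rate applies.
$257,900 × 35% = $90,265.00
$90,265.00 is under the $122,500 cap.

$90,265.00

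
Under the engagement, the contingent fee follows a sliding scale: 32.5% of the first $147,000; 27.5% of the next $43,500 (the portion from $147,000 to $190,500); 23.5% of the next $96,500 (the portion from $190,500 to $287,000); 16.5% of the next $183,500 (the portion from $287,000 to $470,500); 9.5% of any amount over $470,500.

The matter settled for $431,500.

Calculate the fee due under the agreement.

$106,257.50

First $147,000 at 32.5% = $47,775.00
Next $43,500 at 27.5% = $11,962.50
Next $96,500 at 23.5% = $22,677.50
Remaining $144,500 at 16.5% = $23,842.50
Fee: $47,775.00 + $11,962.50 + $22,677.50 + $23,842.50 = $106,257.50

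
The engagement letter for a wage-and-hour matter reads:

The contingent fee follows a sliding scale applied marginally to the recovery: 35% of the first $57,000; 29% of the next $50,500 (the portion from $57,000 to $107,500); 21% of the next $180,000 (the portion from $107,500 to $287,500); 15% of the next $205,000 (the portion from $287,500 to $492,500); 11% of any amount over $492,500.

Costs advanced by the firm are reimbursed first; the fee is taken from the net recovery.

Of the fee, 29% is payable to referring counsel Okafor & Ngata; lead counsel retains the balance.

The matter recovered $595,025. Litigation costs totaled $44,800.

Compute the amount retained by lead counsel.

Fee base (net of costs): $595,025 − $44,800 = $550,225
First $57,000 at 35% = $19,950.00
Next $50,500 at 29% = $14,645.00
Next $180,000 at 21% = $37,800.00
Next $205,000 at 15% = $30,750.00
Remaining $57,725 at 11% = $6,349.75
Fee: $19,950.00 + $14,645.00 + $37,800.00 + $30,750.00 + $6,349.75 = $109,494.75
Referral share: 29% of $109,494.75 = $31,753.48; lead counsel retains $109,494.75 − $31,753.48 = $77,741.27.

$77,741.27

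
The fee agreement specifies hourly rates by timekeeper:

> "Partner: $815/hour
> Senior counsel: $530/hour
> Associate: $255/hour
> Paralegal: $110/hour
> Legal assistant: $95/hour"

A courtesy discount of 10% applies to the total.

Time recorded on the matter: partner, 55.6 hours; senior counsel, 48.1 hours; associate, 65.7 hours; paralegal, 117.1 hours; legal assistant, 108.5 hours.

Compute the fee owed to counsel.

Partner: 55.6 × $815 = $45,314.00
Senior counsel: 48.1 × $530 = $25,493.00
Associate: 65.7 × $255 = $16,753.50
Paralegal: 117.1 × $110 = $12,881.00
Legal assistant: 108.5 × $95 = $10,307.50
Subtotal: $110,749.00
Less 10% discount: −$11,074.90
Total: $110,749.00 − $11,074.90 = $99,674.10

$99,674.10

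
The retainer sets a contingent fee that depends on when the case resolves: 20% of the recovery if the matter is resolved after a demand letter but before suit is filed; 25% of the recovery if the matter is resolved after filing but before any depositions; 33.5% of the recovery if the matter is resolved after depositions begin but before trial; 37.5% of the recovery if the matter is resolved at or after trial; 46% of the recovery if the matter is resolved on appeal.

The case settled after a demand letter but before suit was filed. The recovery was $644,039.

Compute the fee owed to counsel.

The matter settled after a demand letter but before suit was filed, so the 20% rate applies.
$644,039 × 20% = $128,807.80

$128,807.80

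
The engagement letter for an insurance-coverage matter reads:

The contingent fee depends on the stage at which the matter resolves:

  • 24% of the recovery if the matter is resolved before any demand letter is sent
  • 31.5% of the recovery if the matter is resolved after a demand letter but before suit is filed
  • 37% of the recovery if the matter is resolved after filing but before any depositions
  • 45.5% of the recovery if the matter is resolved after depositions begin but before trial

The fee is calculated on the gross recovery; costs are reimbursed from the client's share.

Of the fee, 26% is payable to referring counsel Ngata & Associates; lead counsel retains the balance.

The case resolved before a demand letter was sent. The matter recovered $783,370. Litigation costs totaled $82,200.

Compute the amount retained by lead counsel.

$139,126.51

Fee base is the gross recovery, $783,370; costs are reimbursed separately.
The matter resolved before a demand letter was sent, so the 24% rate applies.
$783,370 × 24% = $188,008.80
Referral share: 26% of $188,008.80 = $48,882.29; lead counsel retains $188,008.80 − $48,882.29 = $139,126.51.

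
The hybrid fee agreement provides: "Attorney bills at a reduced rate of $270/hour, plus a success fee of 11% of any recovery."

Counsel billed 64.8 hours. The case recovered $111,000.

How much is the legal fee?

Hourly: 64.8 × $270 = $17,496.00
Success fee: 11% of $111,000 = $12,210.00
Total: $17,496.00 + $12,210.00 = $29,706.00

$29,706.00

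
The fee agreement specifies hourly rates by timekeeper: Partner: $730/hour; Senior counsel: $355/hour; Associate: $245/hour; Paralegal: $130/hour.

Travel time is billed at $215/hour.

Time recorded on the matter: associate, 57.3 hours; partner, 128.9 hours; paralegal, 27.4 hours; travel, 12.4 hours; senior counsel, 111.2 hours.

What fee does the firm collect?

$153,839.50

Partner: 128.9 × $730 = $94,097.00
Senior counsel: 111.2 × $355 = $39,476.00
Associate: 57.3 × $245 = $14,038.50
Paralegal: 27.4 × $130 = $3,562.00
Subtotal: $94,097.00 + $39,476.00 + $14,038.50 + $3,562.00 = $151,173.50
Travel: 12.4 × $215 = $2,666.00
Total: $151,173.50 + $2,666.00 = $153,839.50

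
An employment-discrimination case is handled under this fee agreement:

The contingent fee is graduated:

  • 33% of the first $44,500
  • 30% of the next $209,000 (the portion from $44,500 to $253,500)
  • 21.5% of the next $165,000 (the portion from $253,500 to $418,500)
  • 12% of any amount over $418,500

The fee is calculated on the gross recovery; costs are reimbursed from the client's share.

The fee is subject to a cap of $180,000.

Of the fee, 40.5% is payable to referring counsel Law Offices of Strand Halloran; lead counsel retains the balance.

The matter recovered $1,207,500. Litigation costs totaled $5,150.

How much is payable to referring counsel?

Fee base is the gross recovery, $1,207,500; costs are reimbursed separately.
First $44,500 at 33% = $14,685.00
Next $209,000 at 30% = $62,700.00
Next $165,000 at 21.5% = $35,475.00
Remaining $789,000 at 12% = $94,680.00
Fee: $14,685.00 + $62,700.00 + $35,475.00 + $94,680.00 = $207,540.00
$207,540.00 exceeds the $180,000 cap, so the fee is capped at $180,000.00.
Referral share: 40.5% of $180,000.00 = $72,900.00; lead counsel retains $180,000.00 − $72,900.00 = $107,100.00.

$72,900.00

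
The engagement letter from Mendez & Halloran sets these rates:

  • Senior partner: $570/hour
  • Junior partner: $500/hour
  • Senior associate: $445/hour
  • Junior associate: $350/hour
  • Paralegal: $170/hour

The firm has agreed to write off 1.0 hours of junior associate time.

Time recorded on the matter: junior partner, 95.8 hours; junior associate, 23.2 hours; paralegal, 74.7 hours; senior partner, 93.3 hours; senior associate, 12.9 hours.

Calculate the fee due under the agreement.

$127,290.50

Senior partner: 93.3 × $570 = $53,181.00
Junior partner: 95.8 × $500 = $47,900.00
Senior associate: 12.9 × $445 = $5,740.50
Junior associate: 23.2 × $350 = $8,120.00
Paralegal: 74.7 × $170 = $12,699.00
Subtotal: $127,640.50
Write-off: 1.0 × $350 = $350.00
Total: $127,640.50 − $350.00 = $127,290.50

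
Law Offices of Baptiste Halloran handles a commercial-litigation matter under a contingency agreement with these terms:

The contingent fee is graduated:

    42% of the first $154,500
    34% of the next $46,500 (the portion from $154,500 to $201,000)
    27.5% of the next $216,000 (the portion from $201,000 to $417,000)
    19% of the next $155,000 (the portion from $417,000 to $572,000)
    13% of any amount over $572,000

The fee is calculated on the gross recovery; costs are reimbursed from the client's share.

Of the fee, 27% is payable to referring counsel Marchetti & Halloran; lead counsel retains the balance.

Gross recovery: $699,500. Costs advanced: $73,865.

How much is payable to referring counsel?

Fee base is the gross recovery, $699,500; costs are reimbursed separately.
First $154,500 at 42% = $64,890.00
Next $46,500 at 34% = $15,810.00
Next $216,000 at 27.5% = $59,400.00
Next $155,000 at 19% = $29,450.00
Remaining $127,500 at 13% = $16,575.00
Fee: $64,890.00 + $15,810.00 + $59,400.00 + $29,450.00 + $16,575.00 = $186,125.00
Referral share: 27% of $186,125.00 = $50,253.75; lead counsel retains $186,125.00 − $50,253.75 = $135,871.25.

$50,253.75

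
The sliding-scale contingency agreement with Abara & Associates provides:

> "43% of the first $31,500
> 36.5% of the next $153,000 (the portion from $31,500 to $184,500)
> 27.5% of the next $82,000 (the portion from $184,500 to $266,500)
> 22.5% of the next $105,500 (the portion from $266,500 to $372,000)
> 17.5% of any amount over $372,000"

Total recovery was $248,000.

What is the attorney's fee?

First $31,500 at 43% = $13,545.00
Next $153,000 at 36.5% = $55,845.00
Remaining $63,500 at 27.5% = $17,462.50
Fee: $13,545.00 + $55,845.00 + $17,462.50 = $86,852.50

$86,852.50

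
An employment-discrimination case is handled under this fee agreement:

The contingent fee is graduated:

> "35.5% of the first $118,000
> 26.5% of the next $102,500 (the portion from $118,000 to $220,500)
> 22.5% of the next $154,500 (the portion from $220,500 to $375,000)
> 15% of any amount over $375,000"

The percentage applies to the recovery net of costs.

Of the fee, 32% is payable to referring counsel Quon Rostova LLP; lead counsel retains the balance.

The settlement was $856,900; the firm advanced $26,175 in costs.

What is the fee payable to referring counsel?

Fee base (net of costs): $856,900 − $26,175 = $830,725
First $118,000 at 35.5% = $41,890.00
Next $102,500 at 26.5% = $27,162.50
Next $154,500 at 22.5% = $34,762.50
Remaining $455,725 at 15% = $68,358.75
Fee: $41,890.00 + $27,162.50 + $34,762.50 + $68,358.75 = $172,173.75
Referral share: 32% of $172,173.75 = $55,095.60; lead counsel retains $172,173.75 − $55,095.60 = $117,078.15.

$55,095.60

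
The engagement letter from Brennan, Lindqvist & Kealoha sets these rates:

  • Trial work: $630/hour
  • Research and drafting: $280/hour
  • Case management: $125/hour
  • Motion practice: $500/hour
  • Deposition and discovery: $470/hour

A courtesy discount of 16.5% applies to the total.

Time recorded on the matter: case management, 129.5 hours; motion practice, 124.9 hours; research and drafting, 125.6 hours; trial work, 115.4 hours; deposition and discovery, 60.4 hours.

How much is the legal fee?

$179,437.74

Trial work: 115.4 × $630 = $72,702.00
Research and drafting: 125.6 × $280 = $35,168.00
Case management: 129.5 × $125 = $16,187.50
Motion practice: 124.9 × $500 = $62,450.00
Deposition and discovery: 60.4 × $470 = $28,388.00
Subtotal: $214,895.50
Less 16.5% discount: −$35,457.76
Total: $214,895.50 − $35,457.76 = $179,437.74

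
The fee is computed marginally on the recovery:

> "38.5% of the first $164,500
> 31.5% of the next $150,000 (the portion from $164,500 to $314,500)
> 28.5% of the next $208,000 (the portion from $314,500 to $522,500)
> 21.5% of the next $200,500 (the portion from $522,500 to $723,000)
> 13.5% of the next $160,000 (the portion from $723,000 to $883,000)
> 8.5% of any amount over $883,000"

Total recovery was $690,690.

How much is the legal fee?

First $164,500 at 38.5% = $63,332.50
Next $150,000 at 31.5% = $47,250.00
Next $208,000 at 28.5% = $59,280.00
Remaining $168,190 at 21.5% = $36,160.85
Fee: $63,332.50 + $47,250.00 + $59,280.00 + $36,160.85 = $206,023.35

$206,023.35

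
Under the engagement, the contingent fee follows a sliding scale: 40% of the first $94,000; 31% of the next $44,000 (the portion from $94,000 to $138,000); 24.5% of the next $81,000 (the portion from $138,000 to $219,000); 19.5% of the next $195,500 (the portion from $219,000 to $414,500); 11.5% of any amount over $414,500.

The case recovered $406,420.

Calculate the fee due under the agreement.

First $94,000 at 40% = $37,600.00
Next $44,000 at 31% = $13,640.00
Next $81,000 at 24.5% = $19,845.00
Remaining $187,420 at 19.5% = $36,546.90
Fee: $37,600.00 + $13,640.00 + $19,845.00 + $36,546.90 = $107,631.90

$107,631.90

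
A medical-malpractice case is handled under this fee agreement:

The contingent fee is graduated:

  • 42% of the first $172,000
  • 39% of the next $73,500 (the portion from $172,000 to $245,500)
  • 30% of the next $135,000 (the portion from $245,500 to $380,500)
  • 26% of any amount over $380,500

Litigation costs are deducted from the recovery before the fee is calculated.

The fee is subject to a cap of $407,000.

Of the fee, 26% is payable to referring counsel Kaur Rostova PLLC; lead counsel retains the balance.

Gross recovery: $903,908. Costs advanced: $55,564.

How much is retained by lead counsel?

$194,652.89

Fee base (net of costs): $903,908 − $55,564 = $848,344
First $172,000 at 42% = $72,240.00
Next $73,500 at 39% = $28,665.00
Next $135,000 at 30% = $40,500.00
Remaining $467,844 at 26% = $121,639.44
Fee: $72,240.00 + $28,665.00 + $40,500.00 + $121,639.44 = $263,044.44
$263,044.44 is under the $407,000 cap.
Referral share: 26% of $263,044.44 = $68,391.55; lead counsel retains $263,044.44 − $68,391.55 = $194,652.89.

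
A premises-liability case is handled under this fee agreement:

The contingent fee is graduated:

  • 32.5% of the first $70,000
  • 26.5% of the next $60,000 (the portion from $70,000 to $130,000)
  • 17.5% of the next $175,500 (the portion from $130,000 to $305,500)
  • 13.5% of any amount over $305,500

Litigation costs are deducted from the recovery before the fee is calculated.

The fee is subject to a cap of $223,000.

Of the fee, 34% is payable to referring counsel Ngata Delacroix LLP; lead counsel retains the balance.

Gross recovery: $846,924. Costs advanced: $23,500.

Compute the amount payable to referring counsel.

Fee base (net of costs): $846,924 − $23,500 = $823,424
First $70,000 at 32.5% = $22,750.00
Next $60,000 at 26.5% = $15,900.00
Next $175,500 at 17.5% = $30,712.50
Remaining $517,924 at 13.5% = $69,919.74
Fee: $22,750.00 + $15,900.00 + $30,712.50 + $69,919.74 = $139,282.24
$139,282.24 is under the $223,000 cap.
Referral share: 34% of $139,282.24 = $47,355.96; lead counsel retains $139,282.24 − $47,355.96 = $91,926.28.

$47,355.96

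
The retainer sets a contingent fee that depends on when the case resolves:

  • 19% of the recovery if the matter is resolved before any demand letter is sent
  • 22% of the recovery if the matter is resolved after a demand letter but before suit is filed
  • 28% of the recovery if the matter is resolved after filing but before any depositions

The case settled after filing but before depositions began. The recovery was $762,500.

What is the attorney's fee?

$213,500.00

The matter settled after filing but before depositions began, so the 28% rate applies.
$762,500 × 28% = $213,500.00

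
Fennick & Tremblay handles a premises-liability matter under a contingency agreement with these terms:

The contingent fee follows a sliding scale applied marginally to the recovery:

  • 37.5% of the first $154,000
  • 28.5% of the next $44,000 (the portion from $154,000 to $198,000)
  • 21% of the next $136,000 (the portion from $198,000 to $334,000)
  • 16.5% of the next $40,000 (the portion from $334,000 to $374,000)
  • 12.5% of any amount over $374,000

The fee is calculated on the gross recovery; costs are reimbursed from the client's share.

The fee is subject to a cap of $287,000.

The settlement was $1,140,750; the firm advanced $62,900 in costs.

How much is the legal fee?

Fee base is the gross recovery, $1,140,750; costs are reimbursed separately.
First $154,000 at 37.5% = $57,750.00
Next $44,000 at 28.5% = $12,540.00
Next $136,000 at 21% = $28,560.00
Next $40,000 at 16.5% = $6,600.00
Remaining $766,750 at 12.5% = $95,843.75
Fee: $57,750.00 + $12,540.00 + $28,560.00 + $6,600.00 + $95,843.75 = $201,293.75
$201,293.75 is under the $287,000 cap.

$201,293.75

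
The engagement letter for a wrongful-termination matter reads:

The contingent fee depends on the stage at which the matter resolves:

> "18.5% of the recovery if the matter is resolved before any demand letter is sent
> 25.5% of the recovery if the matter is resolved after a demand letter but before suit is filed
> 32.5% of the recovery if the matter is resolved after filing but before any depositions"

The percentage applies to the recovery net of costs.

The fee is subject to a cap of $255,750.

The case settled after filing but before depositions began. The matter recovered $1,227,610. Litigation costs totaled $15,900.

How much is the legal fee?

Fee base (net of costs): $1,227,610 − $15,900 = $1,211,710
The matter settled after filing but before depositions began, so the 32.5% rate applies.
$1,211,710 × 32.5% = $393,805.75
$393,805.75 exceeds the $255,750 cap, so the fee is capped at $255,750.00.

$255,750.00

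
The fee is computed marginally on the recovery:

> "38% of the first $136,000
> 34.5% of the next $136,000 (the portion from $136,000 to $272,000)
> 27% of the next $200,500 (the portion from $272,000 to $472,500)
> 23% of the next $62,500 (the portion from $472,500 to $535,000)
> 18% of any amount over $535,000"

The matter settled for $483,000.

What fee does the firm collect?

$155,150.00

First $136,000 at 38% = $51,680.00
Next $136,000 at 34.5% = $46,920.00
Next $200,500 at 27% = $54,135.00
Remaining $10,500 at 23% = $2,415.00
Fee: $51,680.00 + $46,920.00 + $54,135.00 + $2,415.00 = $155,150.00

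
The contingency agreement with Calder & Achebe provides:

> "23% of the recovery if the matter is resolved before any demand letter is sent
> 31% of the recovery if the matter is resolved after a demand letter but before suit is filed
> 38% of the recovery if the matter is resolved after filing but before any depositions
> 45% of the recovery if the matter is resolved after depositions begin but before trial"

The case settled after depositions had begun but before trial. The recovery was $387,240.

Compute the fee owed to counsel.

The matter settled after depositions had begun but before trial, so the 45% rate applies.
$387,240 × 45% = $174,258.00

$174,258.00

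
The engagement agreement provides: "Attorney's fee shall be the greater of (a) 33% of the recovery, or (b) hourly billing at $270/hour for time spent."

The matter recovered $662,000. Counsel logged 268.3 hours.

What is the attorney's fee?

$218,460.00

(a) 33% of $662,000 = $218,460.00
(b) 268.3 × $270 = $72,441.00
The greater is (a): $218,460.00.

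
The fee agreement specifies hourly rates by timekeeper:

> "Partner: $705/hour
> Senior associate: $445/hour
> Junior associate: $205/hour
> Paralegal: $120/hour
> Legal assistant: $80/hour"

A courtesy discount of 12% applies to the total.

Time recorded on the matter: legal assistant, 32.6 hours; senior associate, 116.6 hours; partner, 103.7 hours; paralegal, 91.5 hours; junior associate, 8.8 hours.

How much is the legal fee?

$123,541.00

Partner: 103.7 × $705 = $73,108.50
Senior associate: 116.6 × $445 = $51,887.00
Junior associate: 8.8 × $205 = $1,804.00
Paralegal: 91.5 × $120 = $10,980.00
Legal assistant: 32.6 × $80 = $2,608.00
Subtotal: $140,387.50
Less 12% discount: −$16,846.50
Total: $140,387.50 − $16,846.50 = $123,541.00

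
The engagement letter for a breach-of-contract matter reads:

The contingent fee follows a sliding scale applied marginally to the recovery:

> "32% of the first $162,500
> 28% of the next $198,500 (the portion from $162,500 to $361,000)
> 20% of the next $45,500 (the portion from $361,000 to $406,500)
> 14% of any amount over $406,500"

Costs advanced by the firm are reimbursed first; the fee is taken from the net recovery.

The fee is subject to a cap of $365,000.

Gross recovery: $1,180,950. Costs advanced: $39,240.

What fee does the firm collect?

Fee base (net of costs): $1,180,950 − $39,240 = $1,141,710
First $162,500 at 32% = $52,000.00
Next $198,500 at 28% = $55,580.00
Next $45,500 at 20% = $9,100.00
Remaining $735,210 at 14% = $102,929.40
Fee: $52,000.00 + $55,580.00 + $9,100.00 + $102,929.40 = $219,609.40
$219,609.40 is under the $365,000 cap.

$219,609.40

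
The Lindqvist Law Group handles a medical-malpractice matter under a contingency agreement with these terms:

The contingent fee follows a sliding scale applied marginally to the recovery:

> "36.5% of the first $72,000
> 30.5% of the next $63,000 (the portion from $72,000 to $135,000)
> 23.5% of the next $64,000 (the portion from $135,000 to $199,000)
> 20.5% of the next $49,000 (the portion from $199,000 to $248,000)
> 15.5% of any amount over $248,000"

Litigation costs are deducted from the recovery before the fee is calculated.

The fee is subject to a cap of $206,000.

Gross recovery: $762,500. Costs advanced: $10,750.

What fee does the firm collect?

$148,661.25

Fee base (net of costs): $762,500 − $10,750 = $751,750
First $72,000 at 36.5% = $26,280.00
Next $63,000 at 30.5% = $19,215.00
Next $64,000 at 23.5% = $15,040.00
Next $49,000 at 20.5% = $10,045.00
Remaining $503,750 at 15.5% = $78,081.25
Fee: $26,280.00 + $19,215.00 + $15,040.00 + $10,045.00 + $78,081.25 = $148,661.25
$148,661.25 is under the $206,000 cap.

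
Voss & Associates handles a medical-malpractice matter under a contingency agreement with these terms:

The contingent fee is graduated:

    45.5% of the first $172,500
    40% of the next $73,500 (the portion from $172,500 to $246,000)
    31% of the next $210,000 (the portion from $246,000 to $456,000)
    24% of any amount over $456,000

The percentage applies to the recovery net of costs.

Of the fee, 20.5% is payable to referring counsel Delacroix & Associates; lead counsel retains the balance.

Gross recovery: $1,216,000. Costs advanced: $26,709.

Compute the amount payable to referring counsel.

Fee base (net of costs): $1,216,000 − $26,709 = $1,189,291
First $172,500 at 45.5% = $78,487.50
Next $73,500 at 40% = $29,400.00
Next $210,000 at 31% = $65,100.00
Remaining $733,291 at 24% = $175,989.84
Fee: $78,487.50 + $29,400.00 + $65,100.00 + $175,989.84 = $348,977.34
Referral share: 20.5% of $348,977.34 = $71,540.35; lead counsel retains $348,977.34 − $71,540.35 = $277,436.99.

$71,540.35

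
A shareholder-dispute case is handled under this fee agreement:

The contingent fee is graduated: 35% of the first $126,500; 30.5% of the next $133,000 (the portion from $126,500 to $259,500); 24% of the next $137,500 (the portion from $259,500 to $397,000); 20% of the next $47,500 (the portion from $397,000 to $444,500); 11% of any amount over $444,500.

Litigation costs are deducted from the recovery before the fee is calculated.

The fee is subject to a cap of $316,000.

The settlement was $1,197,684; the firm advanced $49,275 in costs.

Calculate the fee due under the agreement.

$204,769.99

Fee base (net of costs): $1,197,684 − $49,275 = $1,148,409
First $126,500 at 35% = $44,275.00
Next $133,000 at 30.5% = $40,565.00
Next $137,500 at 24% = $33,000.00
Next $47,500 at 20% = $9,500.00
Remaining $703,909 at 11% = $77,429.99
Fee: $44,275.00 + $40,565.00 + $33,000.00 + $9,500.00 + $77,429.99 = $204,769.99
$204,769.99 is under the $316,000 cap.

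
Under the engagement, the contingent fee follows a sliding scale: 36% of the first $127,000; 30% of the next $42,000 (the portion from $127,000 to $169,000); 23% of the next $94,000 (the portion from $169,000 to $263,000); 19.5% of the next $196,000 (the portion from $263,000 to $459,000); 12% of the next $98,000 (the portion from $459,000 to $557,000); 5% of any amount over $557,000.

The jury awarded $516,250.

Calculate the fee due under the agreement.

$125,030.00

First $127,000 at 36% = $45,720.00
Next $42,000 at 30% = $12,600.00
Next $94,000 at 23% = $21,620.00
Next $196,000 at 19.5% = $38,220.00
Remaining $57,250 at 12% = $6,870.00
Fee: $45,720.00 + $12,600.00 + $21,620.00 + $38,220.00 + $6,870.00 = $125,030.00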